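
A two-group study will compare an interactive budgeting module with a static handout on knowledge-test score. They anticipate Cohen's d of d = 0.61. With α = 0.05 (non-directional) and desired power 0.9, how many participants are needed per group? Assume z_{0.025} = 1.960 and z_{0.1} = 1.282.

n = 57 per group

For two independent groups with equal n: n = 2·((z_{α/2} + z_β) / d)².
z_{α/2} + z_β = 1.960 + 1.282 = 3.242.
n = 2 × (3.242 / 0.61)² = 2 × 5.315² = 2 × 28.25 = 56.5.
Round up to the next whole participant.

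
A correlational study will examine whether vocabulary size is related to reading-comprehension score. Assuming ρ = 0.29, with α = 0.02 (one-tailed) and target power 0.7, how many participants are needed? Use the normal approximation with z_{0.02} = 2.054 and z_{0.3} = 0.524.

Fisher's z: C = ½·ln((1+r)/(1−r)) = ½·ln(1.8169) = 0.2986.
n = ((z_{α} + z_β)/C)² + 3.
(2.054 + 0.524) / 0.2986 = 2.578 / 0.2986 = 8.634.
n = 8.634² + 3 = 74.54 + 3 = 77.5.
Round up.

n = 78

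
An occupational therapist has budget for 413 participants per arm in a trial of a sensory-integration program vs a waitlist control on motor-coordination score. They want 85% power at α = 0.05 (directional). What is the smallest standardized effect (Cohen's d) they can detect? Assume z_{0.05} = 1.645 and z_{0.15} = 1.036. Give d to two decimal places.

d_min ≈ 0.19

For two independent groups of n = 413 each: d_min = (z_{α} + z_β)·√(2/n).
z-sum = 1.645 + 1.036 = 2.681.
d_min = 2.681 × √(2/413) = 2.681 × 0.0696 = 0.187.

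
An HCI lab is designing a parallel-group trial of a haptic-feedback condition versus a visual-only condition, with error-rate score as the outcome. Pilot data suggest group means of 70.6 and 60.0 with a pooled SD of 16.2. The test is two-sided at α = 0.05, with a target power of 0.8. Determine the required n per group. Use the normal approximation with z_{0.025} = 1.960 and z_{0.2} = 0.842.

Cohen's d = |M₁ − M₂| / SD_pooled = |70.6 − 60.0| / 16.2 = 10.6 / 16.2 = 0.654.
For two independent groups with equal n: n = 2·((z_{α/2} + z_β) / d)².
z_{α/2} + z_β = 1.960 + 0.842 = 2.802.
n = 2 × (2.802 / 0.654)² = 2 × 4.284² = 2 × 18.36 = 36.7.
Round up to the next whole participant.

n = 37 per group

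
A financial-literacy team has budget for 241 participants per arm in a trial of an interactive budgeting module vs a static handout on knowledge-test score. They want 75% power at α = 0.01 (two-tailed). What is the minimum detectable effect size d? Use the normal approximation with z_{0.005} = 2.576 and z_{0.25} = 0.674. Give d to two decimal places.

d_min ≈ 0.30

For two independent groups of n = 241 each: d_min = (z_{α/2} + z_β)·√(2/n).
z-sum = 2.576 + 0.674 = 3.250.
d_min = 3.250 × √(2/241) = 3.250 × 0.0911 = 0.296.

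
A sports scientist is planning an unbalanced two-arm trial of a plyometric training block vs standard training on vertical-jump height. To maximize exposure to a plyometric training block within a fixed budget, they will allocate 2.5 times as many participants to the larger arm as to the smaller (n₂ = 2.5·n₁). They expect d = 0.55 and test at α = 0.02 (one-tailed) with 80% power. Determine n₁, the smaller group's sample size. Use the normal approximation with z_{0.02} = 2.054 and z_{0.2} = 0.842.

With allocation ratio k = n₂/n₁ = 2.5, Var(x̄₁−x̄₂) = σ²(1/n₁ + 1/(k·n₁)) = σ²·(k+1)/(k·n₁).
So n₁ = (1 + 1/k)·((z_{α} + z_β)/d)² = 1.400 × (2.896/0.55)².
n₁ = 1.400 × 27.73 = 38.8.
Round up: n₁ = 39, giving n₂ = ⌈2.5 × 39⌉ = ⌈97.5⌉ = 98.

n₁ = 39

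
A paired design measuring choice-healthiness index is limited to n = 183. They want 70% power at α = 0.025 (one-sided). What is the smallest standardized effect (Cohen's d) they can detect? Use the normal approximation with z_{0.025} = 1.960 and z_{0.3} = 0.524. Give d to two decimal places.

d_min ≈ 0.18

For a single sample (or paired design) of n = 183: d_min = (z_{α} + z_β)/√n.
z-sum = 1.960 + 0.524 = 2.484.
d_min = 2.484 / √183 = 2.484 / 13.528 = 0.184.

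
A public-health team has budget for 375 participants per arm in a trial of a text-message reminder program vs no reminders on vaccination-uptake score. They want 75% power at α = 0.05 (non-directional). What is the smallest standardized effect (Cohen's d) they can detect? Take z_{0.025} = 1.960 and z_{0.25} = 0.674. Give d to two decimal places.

d_min ≈ 0.19

For two independent groups of n = 375 each: d_min = (z_{α/2} + z_β)·√(2/n).
z-sum = 1.960 + 0.674 = 2.634.
d_min = 2.634 × √(2/375) = 2.634 × 0.0730 = 0.192.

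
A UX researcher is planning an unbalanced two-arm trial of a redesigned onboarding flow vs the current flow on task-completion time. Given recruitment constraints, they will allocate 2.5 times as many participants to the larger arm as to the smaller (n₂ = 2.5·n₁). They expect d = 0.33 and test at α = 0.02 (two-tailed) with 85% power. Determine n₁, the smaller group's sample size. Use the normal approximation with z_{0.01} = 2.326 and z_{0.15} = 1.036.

n₁ = 146

With allocation ratio k = n₂/n₁ = 2.5, Var(x̄₁−x̄₂) = σ²(1/n₁ + 1/(k·n₁)) = σ²·(k+1)/(k·n₁).
So n₁ = (1 + 1/k)·((z_{α/2} + z_β)/d)² = 1.400 × (3.362/0.33)².
n₁ = 1.400 × 103.79 = 145.3.
Round up: n₁ = 146, giving n₂ = 2.5 × 146 = 365.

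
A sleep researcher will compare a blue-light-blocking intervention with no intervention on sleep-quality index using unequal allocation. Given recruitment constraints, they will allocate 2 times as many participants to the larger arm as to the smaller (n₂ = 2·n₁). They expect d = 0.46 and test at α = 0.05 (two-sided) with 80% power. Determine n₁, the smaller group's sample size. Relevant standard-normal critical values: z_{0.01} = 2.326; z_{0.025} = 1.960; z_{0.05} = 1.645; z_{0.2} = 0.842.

n₁ = 56

With allocation ratio k = n₂/n₁ = 2, Var(x̄₁−x̄₂) = σ²(1/n₁ + 1/(k·n₁)) = σ²·(k+1)/(k·n₁).
So n₁ = (1 + 1/k)·((z_{α/2} + z_β)/d)² = 1.500 × (2.802/0.46)².
n₁ = 1.500 × 37.10 = 55.7.
Round up: n₁ = 56, giving n₂ = 2 × 56 = 112.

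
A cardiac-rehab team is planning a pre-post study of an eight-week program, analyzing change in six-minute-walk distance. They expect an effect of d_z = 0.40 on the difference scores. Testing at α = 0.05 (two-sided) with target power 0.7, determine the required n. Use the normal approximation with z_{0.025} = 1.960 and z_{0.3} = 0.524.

For a paired (one-sample on differences) test: n = ((z_{α/2} + z_β) / d)².
z_{α/2} + z_β = 1.960 + 0.524 = 2.484.
n = (2.484 / 0.40)² = 6.210² = 38.56.
Round up.

n = 39 pairs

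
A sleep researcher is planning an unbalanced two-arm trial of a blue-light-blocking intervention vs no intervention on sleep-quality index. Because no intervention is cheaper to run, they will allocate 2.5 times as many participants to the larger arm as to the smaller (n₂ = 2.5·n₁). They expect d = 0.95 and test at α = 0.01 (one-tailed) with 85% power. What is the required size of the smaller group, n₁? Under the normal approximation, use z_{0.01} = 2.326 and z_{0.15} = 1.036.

With allocation ratio k = n₂/n₁ = 2.5, Var(x̄₁−x̄₂) = σ²(1/n₁ + 1/(k·n₁)) = σ²·(k+1)/(k·n₁).
So n₁ = (1 + 1/k)·((z_{α} + z_β)/d)² = 1.400 × (3.362/0.95)².
n₁ = 1.400 × 12.52 = 17.5.
Round up: n₁ = 18, giving n₂ = 2.5 × 18 = 45.

n₁ = 18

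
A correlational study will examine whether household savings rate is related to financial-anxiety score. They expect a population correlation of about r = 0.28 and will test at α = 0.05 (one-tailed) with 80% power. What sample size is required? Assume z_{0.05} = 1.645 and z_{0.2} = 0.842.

n = 78

Fisher's z: C = ½·ln((1+r)/(1−r)) = ½·ln(1.7778) = 0.2877.
n = ((z_{α} + z_β)/C)² + 3.
(1.645 + 0.842) / 0.2877 = 2.487 / 0.2877 = 8.644.
n = 8.644² + 3 = 74.73 + 3 = 77.7.
Round up.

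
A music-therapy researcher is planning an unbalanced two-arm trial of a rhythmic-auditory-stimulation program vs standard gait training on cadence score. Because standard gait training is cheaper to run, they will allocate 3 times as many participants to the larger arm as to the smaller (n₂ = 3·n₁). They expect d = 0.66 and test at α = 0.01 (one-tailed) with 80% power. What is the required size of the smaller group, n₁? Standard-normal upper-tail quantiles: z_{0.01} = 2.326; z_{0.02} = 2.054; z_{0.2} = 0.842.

n₁ = 31

With allocation ratio k = n₂/n₁ = 3, Var(x̄₁−x̄₂) = σ²(1/n₁ + 1/(k·n₁)) = σ²·(k+1)/(k·n₁).
So n₁ = (1 + 1/k)·((z_{α} + z_β)/d)² = 1.333 × (3.168/0.66)².
n₁ = 1.333 × 23.04 = 30.7.
Round up: n₁ = 31, giving n₂ = 3 × 31 = 93.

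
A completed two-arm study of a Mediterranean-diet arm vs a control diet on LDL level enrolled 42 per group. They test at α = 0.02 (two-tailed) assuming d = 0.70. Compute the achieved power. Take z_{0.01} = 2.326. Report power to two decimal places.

power ≈ 0.81

For two equal groups, power = Φ(d·√(n/2) − z_{α/2}).
d·√(n/2) = 0.70 × √(42/2) = 0.70 × 4.583 = 3.208.
z_β = 3.208 − 2.326 = 0.882.
Power = Φ(0.882) = 0.811.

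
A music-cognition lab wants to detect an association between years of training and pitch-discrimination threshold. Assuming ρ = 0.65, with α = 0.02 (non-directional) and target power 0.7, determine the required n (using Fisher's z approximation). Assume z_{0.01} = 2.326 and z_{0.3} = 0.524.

n = 17

Fisher's z: C = ½·ln((1+r)/(1−r)) = ½·ln(4.7143) = 0.7753.
n = ((z_{α/2} + z_β)/C)² + 3.
(2.326 + 0.524) / 0.7753 = 2.850 / 0.7753 = 3.676.
n = 3.676² + 3 = 13.51 + 3 = 16.5.
Round up.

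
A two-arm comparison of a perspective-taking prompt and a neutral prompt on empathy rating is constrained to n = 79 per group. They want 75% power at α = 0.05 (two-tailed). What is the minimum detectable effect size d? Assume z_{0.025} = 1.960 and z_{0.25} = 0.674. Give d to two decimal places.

For two independent groups of n = 79 each: d_min = (z_{α/2} + z_β)·√(2/n).
z-sum = 1.960 + 0.674 = 2.634.
d_min = 2.634 × √(2/79) = 2.634 × 0.1591 = 0.419.

d_min ≈ 0.42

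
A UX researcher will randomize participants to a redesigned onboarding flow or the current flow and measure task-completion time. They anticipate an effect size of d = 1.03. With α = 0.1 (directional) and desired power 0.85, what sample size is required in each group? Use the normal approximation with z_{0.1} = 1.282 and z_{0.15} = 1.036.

For two independent groups with equal n: n = 2·((z_{α} + z_β) / d)².
z_{α} + z_β = 1.282 + 1.036 = 2.318.
n = 2 × (2.318 / 1.03)² = 2 × 2.250² = 2 × 5.06 = 10.1.
Round up to the next whole participant.

n = 11 per group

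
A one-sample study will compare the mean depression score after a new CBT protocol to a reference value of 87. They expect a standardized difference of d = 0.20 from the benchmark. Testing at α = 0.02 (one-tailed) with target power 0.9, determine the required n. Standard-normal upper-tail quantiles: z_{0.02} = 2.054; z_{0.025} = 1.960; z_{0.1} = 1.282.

n = 279

For a one-sample test: n = ((z_{α} + z_β) / d)².
z_{α} + z_β = 2.054 + 1.282 = 3.336.
n = (3.336 / 0.20)² = 16.680² = 278.22.
Round up.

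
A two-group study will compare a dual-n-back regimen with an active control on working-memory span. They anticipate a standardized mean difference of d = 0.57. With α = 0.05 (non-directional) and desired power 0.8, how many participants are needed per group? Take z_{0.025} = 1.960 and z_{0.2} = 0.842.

For two independent groups with equal n: n = 2·((z_{α/2} + z_β) / d)².
z_{α/2} + z_β = 1.960 + 0.842 = 2.802.
n = 2 × (2.802 / 0.57)² = 2 × 4.916² = 2 × 24.16 = 48.3.
Round up to the next whole participant.

n = 49 per group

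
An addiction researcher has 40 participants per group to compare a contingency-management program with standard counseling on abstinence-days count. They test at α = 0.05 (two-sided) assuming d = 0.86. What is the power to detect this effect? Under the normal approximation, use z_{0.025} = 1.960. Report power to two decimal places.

power ≈ 0.97

For two equal groups, power = Φ(d·√(n/2) − z_{α/2}).
d·√(n/2) = 0.86 × √(40/2) = 0.86 × 4.472 = 3.846.
z_β = 3.846 − 1.960 = 1.886.
Power = Φ(1.886) = 0.970.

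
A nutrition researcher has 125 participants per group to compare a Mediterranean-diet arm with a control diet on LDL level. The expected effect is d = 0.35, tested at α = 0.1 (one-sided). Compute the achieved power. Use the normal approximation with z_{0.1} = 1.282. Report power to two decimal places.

power ≈ 0.93

For two equal groups, power = Φ(d·√(n/2) − z_{α}).
d·√(n/2) = 0.35 × √(125/2) = 0.35 × 7.906 = 2.767.
z_β = 2.767 − 1.282 = 1.485.
Power = Φ(1.485) = 0.931.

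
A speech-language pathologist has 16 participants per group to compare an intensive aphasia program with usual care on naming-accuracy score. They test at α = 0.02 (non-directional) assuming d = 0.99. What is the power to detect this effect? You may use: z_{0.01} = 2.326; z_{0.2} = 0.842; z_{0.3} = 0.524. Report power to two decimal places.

power ≈ 0.68

For two equal groups, power = Φ(d·√(n/2) − z_{α/2}).
d·√(n/2) = 0.99 × √(16/2) = 0.99 × 2.828 = 2.800.
z_β = 2.800 − 2.326 = 0.474.
Power = Φ(0.474) = 0.682.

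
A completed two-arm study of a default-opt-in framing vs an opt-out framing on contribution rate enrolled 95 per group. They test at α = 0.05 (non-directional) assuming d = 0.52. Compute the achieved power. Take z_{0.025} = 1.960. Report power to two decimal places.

power ≈ 0.95

For two equal groups, power = Φ(d·√(n/2) − z_{α/2}).
d·√(n/2) = 0.52 × √(95/2) = 0.52 × 6.892 = 3.584.
z_β = 3.584 − 1.960 = 1.624.
Power = Φ(1.624) = 0.948.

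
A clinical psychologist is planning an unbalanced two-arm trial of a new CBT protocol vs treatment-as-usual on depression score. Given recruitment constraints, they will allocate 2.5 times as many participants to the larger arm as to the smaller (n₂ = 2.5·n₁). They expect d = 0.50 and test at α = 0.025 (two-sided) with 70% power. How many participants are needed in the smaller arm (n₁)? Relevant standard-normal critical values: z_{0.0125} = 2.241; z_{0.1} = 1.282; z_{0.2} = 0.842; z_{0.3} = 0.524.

With allocation ratio k = n₂/n₁ = 2.5, Var(x̄₁−x̄₂) = σ²(1/n₁ + 1/(k·n₁)) = σ²·(k+1)/(k·n₁).
So n₁ = (1 + 1/k)·((z_{α/2} + z_β)/d)² = 1.400 × (2.765/0.50)².
n₁ = 1.400 × 30.58 = 42.8.
Round up: n₁ = 43, giving n₂ = ⌈2.5 × 43⌉ = ⌈107.5⌉ = 108.

n₁ = 43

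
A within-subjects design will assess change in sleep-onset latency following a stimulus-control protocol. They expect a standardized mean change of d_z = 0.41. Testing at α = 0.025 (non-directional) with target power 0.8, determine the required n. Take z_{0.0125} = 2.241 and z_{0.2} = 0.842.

For a paired (one-sample on differences) test: n = ((z_{α/2} + z_β) / d)².
z_{α/2} + z_β = 2.241 + 0.842 = 3.083.
n = (3.083 / 0.41)² = 7.520² = 56.54.
Round up.

n = 57 pairs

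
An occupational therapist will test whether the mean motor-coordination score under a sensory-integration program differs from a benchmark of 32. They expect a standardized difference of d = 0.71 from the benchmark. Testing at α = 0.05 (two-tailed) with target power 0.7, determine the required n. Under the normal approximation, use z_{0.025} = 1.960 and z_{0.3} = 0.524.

For a one-sample test: n = ((z_{α/2} + z_β) / d)².
z_{α/2} + z_β = 1.960 + 0.524 = 2.484.
n = (2.484 / 0.71)² = 3.499² = 12.24.
Round up.

n = 13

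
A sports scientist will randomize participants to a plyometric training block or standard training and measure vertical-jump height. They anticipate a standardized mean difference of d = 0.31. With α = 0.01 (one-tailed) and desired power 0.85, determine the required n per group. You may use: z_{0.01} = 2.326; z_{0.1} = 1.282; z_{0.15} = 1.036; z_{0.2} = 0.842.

n = 236 per group

For two independent groups with equal n: n = 2·((z_{α} + z_β) / d)².
z_{α} + z_β = 2.326 + 1.036 = 3.362.
n = 2 × (3.362 / 0.31)² = 2 × 10.845² = 2 × 117.62 = 235.2.
Round up to the next whole participant.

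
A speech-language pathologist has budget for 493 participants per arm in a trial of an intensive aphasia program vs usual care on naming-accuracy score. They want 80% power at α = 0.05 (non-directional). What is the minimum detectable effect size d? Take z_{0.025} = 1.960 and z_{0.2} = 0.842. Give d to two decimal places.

For two independent groups of n = 493 each: d_min = (z_{α/2} + z_β)·√(2/n).
z-sum = 1.960 + 0.842 = 2.802.
d_min = 2.802 × √(2/493) = 2.802 × 0.0637 = 0.178.

d_min ≈ 0.18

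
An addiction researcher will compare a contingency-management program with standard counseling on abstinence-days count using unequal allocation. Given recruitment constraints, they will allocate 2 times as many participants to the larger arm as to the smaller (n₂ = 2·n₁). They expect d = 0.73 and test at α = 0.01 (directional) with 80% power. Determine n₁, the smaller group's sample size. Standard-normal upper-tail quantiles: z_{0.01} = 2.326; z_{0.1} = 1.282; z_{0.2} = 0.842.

n₁ = 29

With allocation ratio k = n₂/n₁ = 2, Var(x̄₁−x̄₂) = σ²(1/n₁ + 1/(k·n₁)) = σ²·(k+1)/(k·n₁).
So n₁ = (1 + 1/k)·((z_{α} + z_β)/d)² = 1.500 × (3.168/0.73)².
n₁ = 1.500 × 18.83 = 28.2.
Round up: n₁ = 29, giving n₂ = 2 × 29 = 58.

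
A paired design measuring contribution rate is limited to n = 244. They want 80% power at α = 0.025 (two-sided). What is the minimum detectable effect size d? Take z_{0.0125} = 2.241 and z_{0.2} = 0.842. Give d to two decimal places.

d_min ≈ 0.20

For a single sample (or paired design) of n = 244: d_min = (z_{α/2} + z_β)/√n.
z-sum = 2.241 + 0.842 = 3.083.
d_min = 3.083 / √244 = 3.083 / 15.620 = 0.197.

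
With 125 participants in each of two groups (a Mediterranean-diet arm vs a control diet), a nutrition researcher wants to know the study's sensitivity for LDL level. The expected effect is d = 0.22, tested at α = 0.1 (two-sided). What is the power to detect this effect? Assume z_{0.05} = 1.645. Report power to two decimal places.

For two equal groups, power = Φ(d·√(n/2) − z_{α/2}).
d·√(n/2) = 0.22 × √(125/2) = 0.22 × 7.906 = 1.739.
z_β = 1.739 − 1.645 = 0.094.
Power = Φ(0.094) = 0.538.

power ≈ 0.54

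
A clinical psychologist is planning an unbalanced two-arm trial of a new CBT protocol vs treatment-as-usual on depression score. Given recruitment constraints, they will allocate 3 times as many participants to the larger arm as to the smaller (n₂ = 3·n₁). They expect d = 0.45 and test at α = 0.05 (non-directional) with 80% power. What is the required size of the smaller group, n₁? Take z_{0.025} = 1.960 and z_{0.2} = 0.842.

With allocation ratio k = n₂/n₁ = 3, Var(x̄₁−x̄₂) = σ²(1/n₁ + 1/(k·n₁)) = σ²·(k+1)/(k·n₁).
So n₁ = (1 + 1/k)·((z_{α/2} + z_β)/d)² = 1.333 × (2.802/0.45)².
n₁ = 1.333 × 38.77 = 51.7.
Round up: n₁ = 52, giving n₂ = 3 × 52 = 156.

n₁ = 52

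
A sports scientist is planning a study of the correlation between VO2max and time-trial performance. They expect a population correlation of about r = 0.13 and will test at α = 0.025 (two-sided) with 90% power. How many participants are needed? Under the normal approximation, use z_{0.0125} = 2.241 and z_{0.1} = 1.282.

n = 730

Fisher's z: C = ½·ln((1+r)/(1−r)) = ½·ln(1.2989) = 0.1307.
n = ((z_{α/2} + z_β)/C)² + 3.
(2.241 + 1.282) / 0.1307 = 3.523 / 0.1307 = 26.955.
n = 26.955² + 3 = 726.56 + 3 = 729.6.
Round up.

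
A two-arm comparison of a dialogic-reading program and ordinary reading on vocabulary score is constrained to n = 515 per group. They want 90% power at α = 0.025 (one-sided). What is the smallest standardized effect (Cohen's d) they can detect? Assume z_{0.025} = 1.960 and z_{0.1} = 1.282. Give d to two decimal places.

d_min ≈ 0.20

For two independent groups of n = 515 each: d_min = (z_{α} + z_β)·√(2/n).
z-sum = 1.960 + 1.282 = 3.242.
d_min = 3.242 × √(2/515) = 3.242 × 0.0623 = 0.202.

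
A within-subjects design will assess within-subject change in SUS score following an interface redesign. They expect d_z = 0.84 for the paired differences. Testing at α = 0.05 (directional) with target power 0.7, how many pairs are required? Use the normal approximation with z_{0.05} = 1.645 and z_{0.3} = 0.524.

For a paired (one-sample on differences) test: n = ((z_{α} + z_β) / d)².
z_{α} + z_β = 1.645 + 0.524 = 2.169.
n = (2.169 / 0.84)² = 2.582² = 6.67.
Round up.

n = 7 pairs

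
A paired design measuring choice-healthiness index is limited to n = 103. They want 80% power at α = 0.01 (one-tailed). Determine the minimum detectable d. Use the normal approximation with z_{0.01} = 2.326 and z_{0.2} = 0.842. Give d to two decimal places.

For a single sample (or paired design) of n = 103: d_min = (z_{α} + z_β)/√n.
z-sum = 2.326 + 0.842 = 3.168.
d_min = 3.168 / √103 = 3.168 / 10.149 = 0.312.

d_min ≈ 0.31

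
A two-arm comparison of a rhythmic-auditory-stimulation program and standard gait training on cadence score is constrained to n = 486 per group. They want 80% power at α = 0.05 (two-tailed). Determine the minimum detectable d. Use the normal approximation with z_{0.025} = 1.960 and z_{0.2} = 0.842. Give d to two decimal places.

d_min ≈ 0.18

For two independent groups of n = 486 each: d_min = (z_{α/2} + z_β)·√(2/n).
z-sum = 1.960 + 0.842 = 2.802.
d_min = 2.802 × √(2/486) = 2.802 × 0.0642 = 0.180.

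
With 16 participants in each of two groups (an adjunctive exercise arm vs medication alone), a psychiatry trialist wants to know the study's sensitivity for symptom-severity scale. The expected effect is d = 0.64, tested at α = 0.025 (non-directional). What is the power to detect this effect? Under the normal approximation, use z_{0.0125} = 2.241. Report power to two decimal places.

power ≈ 0.33

For two equal groups, power = Φ(d·√(n/2) − z_{α/2}).
d·√(n/2) = 0.64 × √(16/2) = 0.64 × 2.828 = 1.810.
z_β = 1.810 − 2.241 = -0.431.
Power = Φ(-0.431) = 0.333.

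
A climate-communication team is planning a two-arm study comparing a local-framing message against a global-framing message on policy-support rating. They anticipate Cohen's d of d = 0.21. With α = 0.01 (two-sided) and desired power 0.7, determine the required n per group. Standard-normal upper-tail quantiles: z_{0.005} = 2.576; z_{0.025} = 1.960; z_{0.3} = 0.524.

For two independent groups with equal n: n = 2·((z_{α/2} + z_β) / d)².
z_{α/2} + z_β = 2.576 + 0.524 = 3.100.
n = 2 × (3.100 / 0.21)² = 2 × 14.762² = 2 × 217.91 = 435.8.
Round up to the next whole participant.

n = 436 per group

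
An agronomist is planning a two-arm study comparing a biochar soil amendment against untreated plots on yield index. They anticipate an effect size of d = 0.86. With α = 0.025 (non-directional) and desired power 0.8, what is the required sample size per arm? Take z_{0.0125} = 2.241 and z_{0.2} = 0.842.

n = 26 per group

For two independent groups with equal n: n = 2·((z_{α/2} + z_β) / d)².
z_{α/2} + z_β = 2.241 + 0.842 = 3.083.
n = 2 × (3.083 / 0.86)² = 2 × 3.585² = 2 × 12.85 = 25.7.
Round up to the next whole participant.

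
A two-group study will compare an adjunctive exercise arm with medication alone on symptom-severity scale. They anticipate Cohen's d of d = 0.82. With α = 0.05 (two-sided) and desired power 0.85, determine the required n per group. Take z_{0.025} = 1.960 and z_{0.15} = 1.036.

n = 27 per group

For two independent groups with equal n: n = 2·((z_{α/2} + z_β) / d)².
z_{α/2} + z_β = 1.960 + 1.036 = 2.996.
n = 2 × (2.996 / 0.82)² = 2 × 3.654² = 2 × 13.35 = 26.7.
Round up to the next whole participant.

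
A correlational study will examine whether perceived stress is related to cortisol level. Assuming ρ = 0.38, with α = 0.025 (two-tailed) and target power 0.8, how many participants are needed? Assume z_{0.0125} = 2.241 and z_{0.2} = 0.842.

Fisher's z: C = ½·ln((1+r)/(1−r)) = ½·ln(2.2258) = 0.4001.
n = ((z_{α/2} + z_β)/C)² + 3.
(2.241 + 0.842) / 0.4001 = 3.083 / 0.4001 = 7.706.
n = 7.706² + 3 = 59.38 + 3 = 62.4.
Round up.

n = 63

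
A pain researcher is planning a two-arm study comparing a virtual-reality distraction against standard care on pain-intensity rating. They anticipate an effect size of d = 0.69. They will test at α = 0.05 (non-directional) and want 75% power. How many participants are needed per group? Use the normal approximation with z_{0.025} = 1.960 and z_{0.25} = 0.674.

For two independent groups with equal n: n = 2·((z_{α/2} + z_β) / d)².
z_{α/2} + z_β = 1.960 + 0.674 = 2.634.
n = 2 × (2.634 / 0.69)² = 2 × 3.817² = 2 × 14.57 = 29.1.
Round up to the next whole participant.

n = 30 per group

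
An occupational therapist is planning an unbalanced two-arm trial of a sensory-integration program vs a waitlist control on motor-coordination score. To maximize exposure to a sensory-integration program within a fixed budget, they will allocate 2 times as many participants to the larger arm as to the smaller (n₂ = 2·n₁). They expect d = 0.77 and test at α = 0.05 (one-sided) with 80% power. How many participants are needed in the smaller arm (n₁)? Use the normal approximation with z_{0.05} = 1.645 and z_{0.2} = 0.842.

With allocation ratio k = n₂/n₁ = 2, Var(x̄₁−x̄₂) = σ²(1/n₁ + 1/(k·n₁)) = σ²·(k+1)/(k·n₁).
So n₁ = (1 + 1/k)·((z_{α} + z_β)/d)² = 1.500 × (2.487/0.77)².
n₁ = 1.500 × 10.43 = 15.6.
Round up: n₁ = 16, giving n₂ = 2 × 16 = 32.

n₁ = 16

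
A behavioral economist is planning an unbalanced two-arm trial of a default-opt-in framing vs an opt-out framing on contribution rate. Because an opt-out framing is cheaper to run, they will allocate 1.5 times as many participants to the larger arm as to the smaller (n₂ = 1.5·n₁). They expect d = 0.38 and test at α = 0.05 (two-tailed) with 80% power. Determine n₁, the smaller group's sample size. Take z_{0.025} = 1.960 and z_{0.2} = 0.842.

With allocation ratio k = n₂/n₁ = 1.5, Var(x̄₁−x̄₂) = σ²(1/n₁ + 1/(k·n₁)) = σ²·(k+1)/(k·n₁).
So n₁ = (1 + 1/k)·((z_{α/2} + z_β)/d)² = 1.667 × (2.802/0.38)².
n₁ = 1.667 × 54.37 = 90.6.
Round up: n₁ = 91, giving n₂ = ⌈1.5 × 91⌉ = ⌈136.5⌉ = 137.

n₁ = 91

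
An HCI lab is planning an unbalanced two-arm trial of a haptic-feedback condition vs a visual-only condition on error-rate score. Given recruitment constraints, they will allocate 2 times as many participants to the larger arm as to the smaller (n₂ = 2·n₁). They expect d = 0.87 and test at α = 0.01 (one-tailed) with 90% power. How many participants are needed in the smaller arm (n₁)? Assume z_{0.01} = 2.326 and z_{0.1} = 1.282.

n₁ = 26

With allocation ratio k = n₂/n₁ = 2, Var(x̄₁−x̄₂) = σ²(1/n₁ + 1/(k·n₁)) = σ²·(k+1)/(k·n₁).
So n₁ = (1 + 1/k)·((z_{α} + z_β)/d)² = 1.500 × (3.608/0.87)².
n₁ = 1.500 × 17.20 = 25.8.
Round up: n₁ = 26, giving n₂ = 2 × 26 = 52.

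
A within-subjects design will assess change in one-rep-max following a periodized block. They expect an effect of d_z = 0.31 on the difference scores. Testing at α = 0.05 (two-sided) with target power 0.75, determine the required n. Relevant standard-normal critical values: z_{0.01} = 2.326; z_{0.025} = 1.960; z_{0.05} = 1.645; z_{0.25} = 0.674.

n = 73 pairs

For a paired (one-sample on differences) test: n = ((z_{α/2} + z_β) / d)².
z_{α/2} + z_β = 1.960 + 0.674 = 2.634.
n = (2.634 / 0.31)² = 8.497² = 72.20.
Round up.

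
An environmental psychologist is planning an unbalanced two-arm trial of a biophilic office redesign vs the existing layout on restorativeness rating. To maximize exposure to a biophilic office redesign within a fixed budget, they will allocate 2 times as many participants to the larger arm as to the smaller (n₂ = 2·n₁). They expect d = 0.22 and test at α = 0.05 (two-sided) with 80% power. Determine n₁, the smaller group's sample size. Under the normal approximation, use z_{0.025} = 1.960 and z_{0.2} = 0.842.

With allocation ratio k = n₂/n₁ = 2, Var(x̄₁−x̄₂) = σ²(1/n₁ + 1/(k·n₁)) = σ²·(k+1)/(k·n₁).
So n₁ = (1 + 1/k)·((z_{α/2} + z_β)/d)² = 1.500 × (2.802/0.22)².
n₁ = 1.500 × 162.21 = 243.3.
Round up: n₁ = 244, giving n₂ = 2 × 244 = 488.

n₁ = 244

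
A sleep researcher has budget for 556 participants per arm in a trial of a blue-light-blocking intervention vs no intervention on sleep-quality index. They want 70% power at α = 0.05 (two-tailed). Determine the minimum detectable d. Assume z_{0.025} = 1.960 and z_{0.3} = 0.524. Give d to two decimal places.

For two independent groups of n = 556 each: d_min = (z_{α/2} + z_β)·√(2/n).
z-sum = 1.960 + 0.524 = 2.484.
d_min = 2.484 × √(2/556) = 2.484 × 0.0600 = 0.149.

d_min ≈ 0.15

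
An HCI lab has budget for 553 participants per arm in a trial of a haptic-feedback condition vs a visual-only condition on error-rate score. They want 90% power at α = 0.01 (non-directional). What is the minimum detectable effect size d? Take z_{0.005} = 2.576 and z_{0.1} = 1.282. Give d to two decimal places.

d_min ≈ 0.23

For two independent groups of n = 553 each: d_min = (z_{α/2} + z_β)·√(2/n).
z-sum = 2.576 + 1.282 = 3.858.
d_min = 3.858 × √(2/553) = 3.858 × 0.0601 = 0.232.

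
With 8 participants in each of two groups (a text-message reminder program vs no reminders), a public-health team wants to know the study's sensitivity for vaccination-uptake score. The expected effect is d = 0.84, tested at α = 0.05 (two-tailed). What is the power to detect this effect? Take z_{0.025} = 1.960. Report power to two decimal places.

For two equal groups, power = Φ(d·√(n/2) − z_{α/2}).
d·√(n/2) = 0.84 × √(8/2) = 0.84 × 2.000 = 1.680.
z_β = 1.680 − 1.960 = -0.280.
Power = Φ(-0.280) = 0.390.

power ≈ 0.39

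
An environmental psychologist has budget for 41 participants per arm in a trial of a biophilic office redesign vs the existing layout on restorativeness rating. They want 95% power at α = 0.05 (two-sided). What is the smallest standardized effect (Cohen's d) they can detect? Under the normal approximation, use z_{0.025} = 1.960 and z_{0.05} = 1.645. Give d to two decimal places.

d_min ≈ 0.80

For two independent groups of n = 41 each: d_min = (z_{α/2} + z_β)·√(2/n).
z-sum = 1.960 + 1.645 = 3.605.
d_min = 3.605 × √(2/41) = 3.605 × 0.2209 = 0.796.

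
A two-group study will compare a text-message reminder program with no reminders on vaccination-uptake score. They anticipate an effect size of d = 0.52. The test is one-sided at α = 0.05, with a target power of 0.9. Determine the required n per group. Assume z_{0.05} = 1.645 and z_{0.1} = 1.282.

For two independent groups with equal n: n = 2·((z_{α} + z_β) / d)².
z_{α} + z_β = 1.645 + 1.282 = 2.927.
n = 2 × (2.927 / 0.52)² = 2 × 5.629² = 2 × 31.68 = 63.4.
Round up to the next whole participant.

n = 64 per group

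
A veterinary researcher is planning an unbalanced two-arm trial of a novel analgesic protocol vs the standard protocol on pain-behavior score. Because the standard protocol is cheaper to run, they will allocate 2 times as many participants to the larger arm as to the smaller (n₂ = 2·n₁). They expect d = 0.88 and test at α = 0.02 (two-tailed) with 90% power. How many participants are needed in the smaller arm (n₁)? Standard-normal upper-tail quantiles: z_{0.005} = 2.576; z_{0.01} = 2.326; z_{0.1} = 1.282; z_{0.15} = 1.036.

With allocation ratio k = n₂/n₁ = 2, Var(x̄₁−x̄₂) = σ²(1/n₁ + 1/(k·n₁)) = σ²·(k+1)/(k·n₁).
So n₁ = (1 + 1/k)·((z_{α/2} + z_β)/d)² = 1.500 × (3.608/0.88)².
n₁ = 1.500 × 16.81 = 25.2.
Round up: n₁ = 26, giving n₂ = 2 × 26 = 52.

n₁ = 26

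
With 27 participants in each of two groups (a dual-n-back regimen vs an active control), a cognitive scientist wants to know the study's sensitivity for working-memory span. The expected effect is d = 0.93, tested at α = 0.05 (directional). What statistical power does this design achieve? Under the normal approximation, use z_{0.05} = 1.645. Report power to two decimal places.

power ≈ 0.96

For two equal groups, power = Φ(d·√(n/2) − z_{α}).
d·√(n/2) = 0.93 × √(27/2) = 0.93 × 3.674 = 3.417.
z_β = 3.417 − 1.645 = 1.772.
Power = Φ(1.772) = 0.962.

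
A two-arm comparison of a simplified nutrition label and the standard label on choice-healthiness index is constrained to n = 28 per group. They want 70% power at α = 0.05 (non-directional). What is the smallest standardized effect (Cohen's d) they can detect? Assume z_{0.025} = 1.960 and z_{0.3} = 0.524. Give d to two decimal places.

For two independent groups of n = 28 each: d_min = (z_{α/2} + z_β)·√(2/n).
z-sum = 1.960 + 0.524 = 2.484.
d_min = 2.484 × √(2/28) = 2.484 × 0.2673 = 0.664.

d_min ≈ 0.66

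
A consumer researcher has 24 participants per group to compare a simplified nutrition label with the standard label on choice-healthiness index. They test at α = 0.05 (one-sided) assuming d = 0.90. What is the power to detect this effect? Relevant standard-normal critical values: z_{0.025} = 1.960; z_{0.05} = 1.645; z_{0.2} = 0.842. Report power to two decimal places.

power ≈ 0.93

For two equal groups, power = Φ(d·√(n/2) − z_{α}).
d·√(n/2) = 0.90 × √(24/2) = 0.90 × 3.464 = 3.118.
z_β = 3.118 − 1.645 = 1.473.
Power = Φ(1.473) = 0.930.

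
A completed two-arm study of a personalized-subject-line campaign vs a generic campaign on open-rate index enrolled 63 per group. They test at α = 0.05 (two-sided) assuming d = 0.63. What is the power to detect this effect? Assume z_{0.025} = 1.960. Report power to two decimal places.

For two equal groups, power = Φ(d·√(n/2) − z_{α/2}).
d·√(n/2) = 0.63 × √(63/2) = 0.63 × 5.612 = 3.536.
z_β = 3.536 − 1.960 = 1.576.
Power = Φ(1.576) = 0.942.

power ≈ 0.94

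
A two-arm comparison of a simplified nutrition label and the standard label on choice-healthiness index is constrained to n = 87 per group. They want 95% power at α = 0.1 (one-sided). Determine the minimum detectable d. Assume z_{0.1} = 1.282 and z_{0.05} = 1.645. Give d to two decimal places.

For two independent groups of n = 87 each: d_min = (z_{α} + z_β)·√(2/n).
z-sum = 1.282 + 1.645 = 2.927.
d_min = 2.927 × √(2/87) = 2.927 × 0.1516 = 0.444.

d_min ≈ 0.44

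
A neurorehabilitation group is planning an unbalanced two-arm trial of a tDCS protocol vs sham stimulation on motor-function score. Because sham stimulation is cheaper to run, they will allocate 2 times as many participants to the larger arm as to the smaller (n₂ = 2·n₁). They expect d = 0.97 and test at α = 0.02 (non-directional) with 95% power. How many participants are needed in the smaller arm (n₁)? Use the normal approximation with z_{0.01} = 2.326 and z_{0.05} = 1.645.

n₁ = 26

With allocation ratio k = n₂/n₁ = 2, Var(x̄₁−x̄₂) = σ²(1/n₁ + 1/(k·n₁)) = σ²·(k+1)/(k·n₁).
So n₁ = (1 + 1/k)·((z_{α/2} + z_β)/d)² = 1.500 × (3.971/0.97)².
n₁ = 1.500 × 16.76 = 25.1.
Round up: n₁ = 26, giving n₂ = 2 × 26 = 52.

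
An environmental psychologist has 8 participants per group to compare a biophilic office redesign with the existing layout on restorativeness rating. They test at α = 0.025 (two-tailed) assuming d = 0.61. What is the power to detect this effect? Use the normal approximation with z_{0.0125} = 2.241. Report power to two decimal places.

power ≈ 0.15

For two equal groups, power = Φ(d·√(n/2) − z_{α/2}).
d·√(n/2) = 0.61 × √(8/2) = 0.61 × 2.000 = 1.220.
z_β = 1.220 − 2.241 = -1.021.
Power = Φ(-1.021) = 0.154.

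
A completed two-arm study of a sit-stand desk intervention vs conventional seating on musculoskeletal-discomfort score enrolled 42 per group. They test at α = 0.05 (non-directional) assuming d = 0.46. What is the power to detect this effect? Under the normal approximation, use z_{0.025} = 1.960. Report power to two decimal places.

For two equal groups, power = Φ(d·√(n/2) − z_{α/2}).
d·√(n/2) = 0.46 × √(42/2) = 0.46 × 4.583 = 2.108.
z_β = 2.108 − 1.960 = 0.148.
Power = Φ(0.148) = 0.559.

power ≈ 0.56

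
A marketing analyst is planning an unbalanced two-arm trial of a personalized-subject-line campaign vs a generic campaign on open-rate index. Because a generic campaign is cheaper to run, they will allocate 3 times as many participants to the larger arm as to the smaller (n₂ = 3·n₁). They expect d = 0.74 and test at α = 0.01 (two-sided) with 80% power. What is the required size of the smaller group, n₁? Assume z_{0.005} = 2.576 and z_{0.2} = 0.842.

n₁ = 29

With allocation ratio k = n₂/n₁ = 3, Var(x̄₁−x̄₂) = σ²(1/n₁ + 1/(k·n₁)) = σ²·(k+1)/(k·n₁).
So n₁ = (1 + 1/k)·((z_{α/2} + z_β)/d)² = 1.333 × (3.418/0.74)².
n₁ = 1.333 × 21.33 = 28.4.
Round up: n₁ = 29, giving n₂ = 3 × 29 = 87.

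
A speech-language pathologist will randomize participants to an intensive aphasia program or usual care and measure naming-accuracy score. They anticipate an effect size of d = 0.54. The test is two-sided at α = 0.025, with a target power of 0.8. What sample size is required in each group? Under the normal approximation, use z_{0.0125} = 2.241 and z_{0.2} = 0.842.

For two independent groups with equal n: n = 2·((z_{α/2} + z_β) / d)².
z_{α/2} + z_β = 2.241 + 0.842 = 3.083.
n = 2 × (3.083 / 0.54)² = 2 × 5.709² = 2 × 32.60 = 65.2.
Round up to the next whole participant.

n = 66 per group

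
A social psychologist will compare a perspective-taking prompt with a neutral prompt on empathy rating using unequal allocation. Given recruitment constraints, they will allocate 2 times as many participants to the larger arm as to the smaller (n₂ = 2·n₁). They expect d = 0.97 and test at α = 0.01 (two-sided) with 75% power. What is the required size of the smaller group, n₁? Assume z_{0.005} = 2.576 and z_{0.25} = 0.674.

n₁ = 17

With allocation ratio k = n₂/n₁ = 2, Var(x̄₁−x̄₂) = σ²(1/n₁ + 1/(k·n₁)) = σ²·(k+1)/(k·n₁).
So n₁ = (1 + 1/k)·((z_{α/2} + z_β)/d)² = 1.500 × (3.250/0.97)².
n₁ = 1.500 × 11.23 = 16.8.
Round up: n₁ = 17, giving n₂ = 2 × 17 = 34.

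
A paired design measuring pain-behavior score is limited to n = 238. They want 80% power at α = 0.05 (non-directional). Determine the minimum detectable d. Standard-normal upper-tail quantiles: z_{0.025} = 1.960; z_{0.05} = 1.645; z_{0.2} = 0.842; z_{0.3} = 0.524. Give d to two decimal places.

d_min ≈ 0.18

For a single sample (or paired design) of n = 238: d_min = (z_{α/2} + z_β)/√n.
z-sum = 1.960 + 0.842 = 2.802.
d_min = 2.802 / √238 = 2.802 / 15.427 = 0.182.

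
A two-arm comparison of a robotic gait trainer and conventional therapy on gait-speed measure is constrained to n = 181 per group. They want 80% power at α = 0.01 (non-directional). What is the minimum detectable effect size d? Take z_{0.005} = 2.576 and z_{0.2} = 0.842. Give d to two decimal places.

d_min ≈ 0.36

For two independent groups of n = 181 each: d_min = (z_{α/2} + z_β)·√(2/n).
z-sum = 2.576 + 0.842 = 3.418.
d_min = 3.418 × √(2/181) = 3.418 × 0.1051 = 0.359.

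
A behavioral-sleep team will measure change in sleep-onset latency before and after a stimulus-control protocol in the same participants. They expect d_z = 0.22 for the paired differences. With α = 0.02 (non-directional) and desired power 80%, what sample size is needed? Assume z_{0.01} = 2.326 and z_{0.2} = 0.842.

For a paired (one-sample on differences) test: n = ((z_{α/2} + z_β) / d)².
z_{α/2} + z_β = 2.326 + 0.842 = 3.168.
n = (3.168 / 0.22)² = 14.400² = 207.36.
Round up.

n = 208 pairs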